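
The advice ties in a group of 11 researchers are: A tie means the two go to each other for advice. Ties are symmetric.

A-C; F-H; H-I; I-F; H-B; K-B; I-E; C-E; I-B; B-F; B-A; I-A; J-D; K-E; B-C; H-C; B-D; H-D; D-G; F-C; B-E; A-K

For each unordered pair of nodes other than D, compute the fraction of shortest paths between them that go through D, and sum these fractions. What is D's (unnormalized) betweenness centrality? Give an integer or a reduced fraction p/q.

17

Pairs whose geodesics pass through D — F–G: 2/2; F–J: 2/2; B–G: 1; B–J: 1; C–G: 2/2; C–J: 2/2; A–G: 1; A–J: 1; K–G: 1; K–J: 1; H–G: 1; H–J: 1; E–G: 1; E–J: 1 … (+3 more pairs).
All other pairs contribute 0.
Summing the contributions gives betweenness(D) = 17.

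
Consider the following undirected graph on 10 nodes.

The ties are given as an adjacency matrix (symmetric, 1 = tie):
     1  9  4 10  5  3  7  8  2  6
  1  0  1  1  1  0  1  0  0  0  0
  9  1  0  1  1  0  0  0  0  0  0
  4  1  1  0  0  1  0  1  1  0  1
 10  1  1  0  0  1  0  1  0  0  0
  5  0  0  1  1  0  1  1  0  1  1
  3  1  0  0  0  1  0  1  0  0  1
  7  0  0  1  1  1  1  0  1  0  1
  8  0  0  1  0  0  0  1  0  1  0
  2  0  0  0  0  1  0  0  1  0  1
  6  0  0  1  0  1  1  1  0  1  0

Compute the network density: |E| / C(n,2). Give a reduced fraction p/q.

22/45

There are 22 edges and 10 nodes, so the maximum possible is C(10,2) = 45.
Density = 22/45.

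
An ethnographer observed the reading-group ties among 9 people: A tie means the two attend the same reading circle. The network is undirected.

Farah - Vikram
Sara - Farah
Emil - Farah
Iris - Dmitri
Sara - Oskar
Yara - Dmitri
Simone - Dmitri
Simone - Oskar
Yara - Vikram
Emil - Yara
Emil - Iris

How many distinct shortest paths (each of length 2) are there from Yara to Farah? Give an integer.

2

The shortest distance is 2. The length-2 paths are: Yara–Emil–Farah; Yara–Vikram–Farah.
That gives 2 distinct shortest paths.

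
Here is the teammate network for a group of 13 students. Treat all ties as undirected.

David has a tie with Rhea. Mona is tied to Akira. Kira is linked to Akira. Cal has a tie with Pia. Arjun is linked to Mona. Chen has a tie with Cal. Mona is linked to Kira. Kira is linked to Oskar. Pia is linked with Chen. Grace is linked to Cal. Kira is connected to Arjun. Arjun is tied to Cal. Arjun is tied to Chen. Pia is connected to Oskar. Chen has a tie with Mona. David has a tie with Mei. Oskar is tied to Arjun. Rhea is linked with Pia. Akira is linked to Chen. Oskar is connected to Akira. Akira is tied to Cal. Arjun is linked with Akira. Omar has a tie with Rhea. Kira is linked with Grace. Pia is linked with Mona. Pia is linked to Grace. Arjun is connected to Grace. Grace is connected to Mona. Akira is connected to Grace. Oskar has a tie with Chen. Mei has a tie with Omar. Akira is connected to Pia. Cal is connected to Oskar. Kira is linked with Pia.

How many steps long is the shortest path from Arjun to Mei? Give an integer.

5

One shortest route is Arjun – Mona – Pia – Rhea – Omar – Mei, which uses 5 edges, and at distance 4 from Arjun we only reach {David, Omar}, which does not include Mei. So d(Arjun,Mei) = 5.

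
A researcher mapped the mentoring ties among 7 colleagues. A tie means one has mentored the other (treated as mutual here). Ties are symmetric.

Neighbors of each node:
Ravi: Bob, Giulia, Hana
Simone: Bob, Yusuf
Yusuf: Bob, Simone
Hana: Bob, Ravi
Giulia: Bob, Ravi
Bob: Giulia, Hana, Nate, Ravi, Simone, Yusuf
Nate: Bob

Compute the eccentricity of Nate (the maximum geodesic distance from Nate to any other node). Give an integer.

Distances from Nate: Bob:1, Giulia:2, Hana:2, Ravi:2, Simone:2, Yusuf:2.
The largest is 2 (to Yusuf, Hana, Ravi, Giulia, and Simone), so the eccentricity of Nate is 2.

2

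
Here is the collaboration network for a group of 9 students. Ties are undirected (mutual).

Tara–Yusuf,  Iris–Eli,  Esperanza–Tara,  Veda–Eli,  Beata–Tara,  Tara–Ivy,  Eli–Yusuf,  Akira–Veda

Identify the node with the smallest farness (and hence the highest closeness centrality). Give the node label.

Yusuf

Farness (sum of distances to all others) for each node — Akira:28, Beata:23, Eli:16, Esperanza:23, Iris:23, Ivy:23, Tara:16, Veda:21, Yusuf:15.
The smallest farness is 15, for Yusuf, so Yusuf has the highest closeness.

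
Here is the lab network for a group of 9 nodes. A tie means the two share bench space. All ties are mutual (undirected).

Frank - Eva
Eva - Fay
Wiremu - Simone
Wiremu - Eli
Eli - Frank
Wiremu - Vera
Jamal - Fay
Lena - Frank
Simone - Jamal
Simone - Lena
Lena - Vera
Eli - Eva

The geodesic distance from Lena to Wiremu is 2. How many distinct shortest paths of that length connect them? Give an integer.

2

The shortest distance is 2. The length-2 paths are: Lena–Vera–Wiremu; Lena–Simone–Wiremu.
That gives 2 distinct shortest paths.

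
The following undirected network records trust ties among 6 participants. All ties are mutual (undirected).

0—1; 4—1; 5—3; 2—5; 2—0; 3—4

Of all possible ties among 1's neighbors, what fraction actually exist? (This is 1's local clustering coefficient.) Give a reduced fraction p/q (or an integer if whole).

1's neighbors: 0 and 4 (k = 2).
Possible neighbor pairs: C(2,2) = 1. Edges among them: none → e = 0.
Clustering(1) = 0/1.

0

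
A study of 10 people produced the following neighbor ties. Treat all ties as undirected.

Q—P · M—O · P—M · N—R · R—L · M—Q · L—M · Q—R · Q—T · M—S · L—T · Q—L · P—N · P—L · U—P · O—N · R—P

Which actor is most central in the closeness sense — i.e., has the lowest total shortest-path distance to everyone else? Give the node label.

Farness (sum of distances to all others) for each node — L:13, M:13, N:17, O:18, P:12, Q:13, R:15, S:21, T:20, U:20.
The smallest farness is 12, for P, so P has the highest closeness.

P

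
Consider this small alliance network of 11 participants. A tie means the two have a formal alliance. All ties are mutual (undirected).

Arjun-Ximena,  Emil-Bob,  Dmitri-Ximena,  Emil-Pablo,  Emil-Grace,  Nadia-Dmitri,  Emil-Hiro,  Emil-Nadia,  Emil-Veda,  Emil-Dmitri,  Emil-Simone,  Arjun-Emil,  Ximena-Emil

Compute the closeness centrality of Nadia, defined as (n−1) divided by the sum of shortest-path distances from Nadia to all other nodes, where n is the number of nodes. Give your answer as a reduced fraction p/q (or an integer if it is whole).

Distances from Nadia: Arjun:2, Bob:2, Dmitri:1, Emil:1, Grace:2, Hiro:2, Pablo:2, Simone:2, Veda:2, Ximena:2. Sum = 18.
n = 11, so closeness = 10/18 = 5/9.

5/9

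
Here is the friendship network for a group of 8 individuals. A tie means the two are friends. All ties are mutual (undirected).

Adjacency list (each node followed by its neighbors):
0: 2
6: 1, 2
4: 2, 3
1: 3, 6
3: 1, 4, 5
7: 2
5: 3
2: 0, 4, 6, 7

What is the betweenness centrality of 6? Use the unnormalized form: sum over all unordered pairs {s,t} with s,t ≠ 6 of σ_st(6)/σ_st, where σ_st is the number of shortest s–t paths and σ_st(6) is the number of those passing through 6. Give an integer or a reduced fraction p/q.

Pairs whose geodesics pass through 6 — 2–1: 1; 7–1: 1; 0–1: 1.
All other pairs contribute 0.
Summing the contributions gives betweenness(6) = 3.

3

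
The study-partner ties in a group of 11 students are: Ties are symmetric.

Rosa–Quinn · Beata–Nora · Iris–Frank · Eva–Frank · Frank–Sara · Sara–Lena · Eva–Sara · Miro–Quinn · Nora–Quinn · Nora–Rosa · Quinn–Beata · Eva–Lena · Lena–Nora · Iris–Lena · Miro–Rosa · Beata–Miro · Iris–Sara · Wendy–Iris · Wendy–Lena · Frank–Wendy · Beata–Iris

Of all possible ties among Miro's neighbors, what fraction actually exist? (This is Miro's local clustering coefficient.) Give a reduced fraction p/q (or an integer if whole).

Miro's neighbors: Beata, Quinn, and Rosa (k = 3).
Possible neighbor pairs: C(3,2) = 3. Edges among them: Beata–Quinn, Quinn–Rosa → e = 2.
Clustering(Miro) = 2/3.

2/3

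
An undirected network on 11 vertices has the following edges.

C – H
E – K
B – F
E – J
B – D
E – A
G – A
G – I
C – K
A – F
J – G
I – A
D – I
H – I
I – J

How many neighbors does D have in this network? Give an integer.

2

D is directly tied to B and I. That is 2 neighbors, so the degree of D is 2.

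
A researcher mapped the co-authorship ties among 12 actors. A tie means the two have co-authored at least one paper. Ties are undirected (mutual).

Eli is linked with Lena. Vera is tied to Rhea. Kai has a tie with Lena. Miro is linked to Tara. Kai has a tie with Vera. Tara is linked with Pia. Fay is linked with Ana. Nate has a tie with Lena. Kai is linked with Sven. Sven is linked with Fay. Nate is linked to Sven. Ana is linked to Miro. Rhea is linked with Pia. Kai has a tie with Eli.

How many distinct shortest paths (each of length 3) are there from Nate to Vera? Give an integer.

2

The shortest distance is 3. The length-3 paths are: Nate–Lena–Kai–Vera; Nate–Sven–Kai–Vera.
That gives 2 distinct shortest paths.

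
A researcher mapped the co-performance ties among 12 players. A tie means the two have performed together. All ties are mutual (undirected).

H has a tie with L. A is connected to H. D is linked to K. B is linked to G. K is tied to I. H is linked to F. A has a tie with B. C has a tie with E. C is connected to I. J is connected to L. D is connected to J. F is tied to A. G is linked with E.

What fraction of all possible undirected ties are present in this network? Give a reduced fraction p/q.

13/66

There are 13 edges and 12 nodes, so the maximum possible is C(12,2) = 66.
Density = 13/66.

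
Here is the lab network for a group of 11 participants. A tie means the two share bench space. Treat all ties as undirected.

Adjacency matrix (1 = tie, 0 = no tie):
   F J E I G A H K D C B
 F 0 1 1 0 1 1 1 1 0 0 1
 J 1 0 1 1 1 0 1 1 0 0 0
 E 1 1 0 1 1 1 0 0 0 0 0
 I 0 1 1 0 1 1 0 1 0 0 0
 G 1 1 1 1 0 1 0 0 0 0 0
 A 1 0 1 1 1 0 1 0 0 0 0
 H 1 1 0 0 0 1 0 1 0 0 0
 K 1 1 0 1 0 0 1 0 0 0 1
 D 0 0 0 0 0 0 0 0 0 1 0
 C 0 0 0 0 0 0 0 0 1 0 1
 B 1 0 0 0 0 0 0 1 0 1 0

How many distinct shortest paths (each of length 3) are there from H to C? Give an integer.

The shortest distance is 3. The length-3 paths are: H–F–B–C; H–K–B–C.
That gives 2 distinct shortest paths.

2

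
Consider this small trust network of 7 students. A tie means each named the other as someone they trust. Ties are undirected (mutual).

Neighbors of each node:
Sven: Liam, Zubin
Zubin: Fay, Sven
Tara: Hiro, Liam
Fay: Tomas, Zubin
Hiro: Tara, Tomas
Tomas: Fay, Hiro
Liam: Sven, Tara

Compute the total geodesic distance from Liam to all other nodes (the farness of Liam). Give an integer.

12

Distances from Liam: Fay:3, Hiro:2, Sven:1, Tara:1, Tomas:3, Zubin:2.
Sum = 3 + 2 + 1 + 1 + 3 + 2 = 12.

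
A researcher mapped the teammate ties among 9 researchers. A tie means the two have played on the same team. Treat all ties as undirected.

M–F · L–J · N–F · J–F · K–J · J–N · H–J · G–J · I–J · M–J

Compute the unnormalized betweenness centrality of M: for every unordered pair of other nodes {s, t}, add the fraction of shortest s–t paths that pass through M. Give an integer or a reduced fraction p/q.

0

No shortest path between any pair of other nodes passes through M.
Summing the contributions gives betweenness(M) = 0.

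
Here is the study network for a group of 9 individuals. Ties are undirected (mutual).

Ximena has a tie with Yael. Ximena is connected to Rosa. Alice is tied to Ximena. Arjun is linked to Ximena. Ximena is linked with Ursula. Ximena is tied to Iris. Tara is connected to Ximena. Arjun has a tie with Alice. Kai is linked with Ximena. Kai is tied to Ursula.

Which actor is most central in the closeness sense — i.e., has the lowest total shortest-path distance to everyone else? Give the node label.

Farness (sum of distances to all others) for each node — Alice:14, Arjun:14, Iris:15, Kai:14, Rosa:15, Tara:15, Ursula:14, Ximena:8, Yael:15.
The smallest farness is 8, for Ximena, so Ximena has the highest closeness.

Ximena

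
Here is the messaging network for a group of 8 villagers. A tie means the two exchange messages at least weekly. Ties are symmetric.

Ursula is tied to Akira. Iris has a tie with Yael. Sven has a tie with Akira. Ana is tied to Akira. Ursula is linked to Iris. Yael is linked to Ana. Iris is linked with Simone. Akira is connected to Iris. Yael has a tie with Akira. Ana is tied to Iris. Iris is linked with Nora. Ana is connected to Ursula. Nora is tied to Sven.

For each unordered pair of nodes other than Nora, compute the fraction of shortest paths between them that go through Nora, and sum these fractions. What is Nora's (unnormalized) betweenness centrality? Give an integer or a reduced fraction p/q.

Pairs whose geodesics pass through Nora — Sven–Iris: 1/2; Sven–Simone: 1/2.
All other pairs contribute 0.
Summing the contributions gives betweenness(Nora) = 1.

1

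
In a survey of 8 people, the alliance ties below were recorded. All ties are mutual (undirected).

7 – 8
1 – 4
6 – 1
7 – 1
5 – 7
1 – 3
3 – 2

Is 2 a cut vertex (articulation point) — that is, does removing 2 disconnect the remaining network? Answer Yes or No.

No

Even without 2, every remaining node can still reach every other (the residual graph is connected), so 2 is not a cut vertex.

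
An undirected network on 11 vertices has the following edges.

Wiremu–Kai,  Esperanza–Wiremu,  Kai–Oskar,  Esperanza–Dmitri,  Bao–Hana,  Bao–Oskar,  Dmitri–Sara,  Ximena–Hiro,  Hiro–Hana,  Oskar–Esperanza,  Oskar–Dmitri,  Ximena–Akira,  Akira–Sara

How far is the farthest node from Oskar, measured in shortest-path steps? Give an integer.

4

Distances from Oskar: Akira:3, Bao:1, Dmitri:1, Esperanza:1, Hana:2, Hiro:3, Kai:1, Sara:2, Wiremu:2, Ximena:4.
The largest is 4 (to Ximena), so the eccentricity of Oskar is 4.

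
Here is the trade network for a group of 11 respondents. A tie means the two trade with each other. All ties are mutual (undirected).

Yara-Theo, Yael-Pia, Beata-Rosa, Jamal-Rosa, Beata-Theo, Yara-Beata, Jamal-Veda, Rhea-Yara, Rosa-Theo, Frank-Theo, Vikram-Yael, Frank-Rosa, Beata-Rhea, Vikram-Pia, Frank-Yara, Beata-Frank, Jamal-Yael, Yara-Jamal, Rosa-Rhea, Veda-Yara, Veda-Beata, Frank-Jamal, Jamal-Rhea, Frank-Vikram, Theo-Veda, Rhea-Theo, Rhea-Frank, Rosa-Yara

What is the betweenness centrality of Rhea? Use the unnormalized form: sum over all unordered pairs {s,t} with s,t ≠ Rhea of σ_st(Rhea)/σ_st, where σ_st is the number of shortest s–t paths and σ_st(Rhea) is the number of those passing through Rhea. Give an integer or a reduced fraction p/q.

Pairs whose geodesics pass through Rhea — Yael–Beata: 1/6; Yael–Theo: 1/6; Jamal–Beata: 1/5; Jamal–Theo: 1/5.
All other pairs contribute 0.
Summing the contributions gives betweenness(Rhea) = 11/15.

11/15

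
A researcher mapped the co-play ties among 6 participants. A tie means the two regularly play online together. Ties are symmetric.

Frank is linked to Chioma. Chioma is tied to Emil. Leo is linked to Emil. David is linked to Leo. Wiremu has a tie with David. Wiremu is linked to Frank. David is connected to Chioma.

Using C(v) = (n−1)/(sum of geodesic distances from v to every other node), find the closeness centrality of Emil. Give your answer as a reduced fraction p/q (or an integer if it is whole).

Distances from Emil: Chioma:1, David:2, Frank:2, Leo:1, Wiremu:3. Sum = 9.
n = 6, so closeness = 5/9.

5/9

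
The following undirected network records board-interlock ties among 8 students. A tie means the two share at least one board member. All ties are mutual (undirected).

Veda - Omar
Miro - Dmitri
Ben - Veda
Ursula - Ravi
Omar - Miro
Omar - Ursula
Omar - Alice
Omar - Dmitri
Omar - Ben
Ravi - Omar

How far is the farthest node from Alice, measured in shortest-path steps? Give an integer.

2

Distances from Alice: Ben:2, Dmitri:2, Miro:2, Omar:1, Ravi:2, Ursula:2, Veda:2.
The largest is 2 (to Dmitri, Ben, Miro, Ravi, Ursula, and Veda), so the eccentricity of Alice is 2.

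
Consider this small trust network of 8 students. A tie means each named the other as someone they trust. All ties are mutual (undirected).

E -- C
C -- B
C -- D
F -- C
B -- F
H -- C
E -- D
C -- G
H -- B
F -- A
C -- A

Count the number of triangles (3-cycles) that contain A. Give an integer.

1

A's neighbors: C and F.
Neighbor pairs that are themselves tied: A–C–F. Each forms one triangle with A, for 1 in total.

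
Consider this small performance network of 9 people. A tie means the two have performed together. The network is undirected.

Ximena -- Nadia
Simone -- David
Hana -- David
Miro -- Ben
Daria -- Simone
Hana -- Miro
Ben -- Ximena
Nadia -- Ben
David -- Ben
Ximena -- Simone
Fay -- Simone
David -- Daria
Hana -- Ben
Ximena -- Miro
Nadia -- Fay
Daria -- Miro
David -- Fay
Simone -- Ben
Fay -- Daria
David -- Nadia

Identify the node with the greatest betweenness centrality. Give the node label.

David

Unnormalized betweenness of each node: Ben:13/4, Daria:5/3, David:47/12, Fay:3/4, Hana:1/3, Miro:11/6, Nadia:7/6, Simone:2, Ximena:13/12.
David has the largest value, 47/12, making it the main broker — the node through which the most shortest paths run.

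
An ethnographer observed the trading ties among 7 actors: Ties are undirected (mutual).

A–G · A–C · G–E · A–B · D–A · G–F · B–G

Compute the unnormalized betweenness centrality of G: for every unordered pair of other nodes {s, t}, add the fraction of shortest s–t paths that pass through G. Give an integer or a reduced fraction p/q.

Pairs whose geodesics pass through G — A–E: 1; A–F: 1; C–E: 1; C–F: 1; D–E: 1; D–F: 1; E–B: 1; E–F: 1; B–F: 1.
All other pairs contribute 0.
Summing the contributions gives betweenness(G) = 9.

9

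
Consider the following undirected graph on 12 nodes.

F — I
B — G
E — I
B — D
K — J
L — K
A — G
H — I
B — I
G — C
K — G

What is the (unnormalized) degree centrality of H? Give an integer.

1

H is directly tied to I. That is 1 neighbor, so the degree of H is 1.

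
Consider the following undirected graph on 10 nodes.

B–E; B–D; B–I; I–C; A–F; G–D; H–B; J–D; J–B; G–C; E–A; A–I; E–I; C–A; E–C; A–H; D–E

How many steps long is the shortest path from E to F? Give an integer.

One shortest route is E – A – F, which uses 2 edges, and E and F are not directly tied, so nothing shorter exists. So d(E,F) = 2.

2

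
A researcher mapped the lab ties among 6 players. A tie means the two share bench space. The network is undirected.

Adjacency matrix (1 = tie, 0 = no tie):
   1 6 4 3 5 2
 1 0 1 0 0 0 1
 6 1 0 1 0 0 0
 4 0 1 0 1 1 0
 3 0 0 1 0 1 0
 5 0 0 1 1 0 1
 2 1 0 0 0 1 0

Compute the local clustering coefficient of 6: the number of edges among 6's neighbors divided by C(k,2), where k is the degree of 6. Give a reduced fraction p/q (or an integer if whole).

0

6's neighbors: 1 and 4 (k = 2).
Possible neighbor pairs: C(2,2) = 1. Edges among them: none → e = 0.
Clustering(6) = 0/1.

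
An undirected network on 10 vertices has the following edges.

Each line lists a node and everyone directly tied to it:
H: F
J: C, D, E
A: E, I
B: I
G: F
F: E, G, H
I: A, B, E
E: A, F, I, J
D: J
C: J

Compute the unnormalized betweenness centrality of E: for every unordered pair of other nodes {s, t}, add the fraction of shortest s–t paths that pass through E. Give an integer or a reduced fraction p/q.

Pairs whose geodesics pass through E — G–I: 1; G–C: 1; G–J: 1; G–D: 1; G–B: 1; G–A: 1; F–I: 1; F–C: 1; F–J: 1; F–D: 1; F–B: 1; F–A: 1; I–C: 1; I–J: 1 … (+13 more pairs).
All other pairs contribute 0.
Summing the contributions gives betweenness(E) = 27.

27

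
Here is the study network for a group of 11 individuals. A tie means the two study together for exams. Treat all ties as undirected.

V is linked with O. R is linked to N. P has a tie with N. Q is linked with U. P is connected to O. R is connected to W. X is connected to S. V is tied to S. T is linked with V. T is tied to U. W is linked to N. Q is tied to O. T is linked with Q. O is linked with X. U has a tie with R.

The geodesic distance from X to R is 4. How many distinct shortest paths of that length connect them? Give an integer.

The shortest distance is 4. The length-4 paths are: X–O–P–N–R; X–O–Q–U–R.
That gives 2 distinct shortest paths.

2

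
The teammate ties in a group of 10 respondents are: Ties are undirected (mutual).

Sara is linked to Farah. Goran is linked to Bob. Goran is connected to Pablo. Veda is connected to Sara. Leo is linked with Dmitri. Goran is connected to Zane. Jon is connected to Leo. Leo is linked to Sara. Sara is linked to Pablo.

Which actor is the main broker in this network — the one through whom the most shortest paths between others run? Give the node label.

Unnormalized betweenness of each node: Bob:0, Dmitri:0, Farah:0, Goran:15, Jon:0, Leo:15, Pablo:18, Sara:27, Veda:0, Zane:0.
Sara has the largest value, 27, making it the main broker — the node through which the most shortest paths run.

Sara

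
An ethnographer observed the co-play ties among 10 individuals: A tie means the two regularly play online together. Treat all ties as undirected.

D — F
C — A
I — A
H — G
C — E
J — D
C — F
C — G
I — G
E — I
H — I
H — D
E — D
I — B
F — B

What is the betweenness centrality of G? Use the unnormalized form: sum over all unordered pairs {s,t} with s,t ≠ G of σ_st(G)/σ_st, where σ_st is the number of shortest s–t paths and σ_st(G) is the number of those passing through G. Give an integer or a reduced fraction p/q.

4/3

Pairs whose geodesics pass through G — C–I: 1/3; C–H: 1.
All other pairs contribute 0.
Summing the contributions gives betweenness(G) = 4/3.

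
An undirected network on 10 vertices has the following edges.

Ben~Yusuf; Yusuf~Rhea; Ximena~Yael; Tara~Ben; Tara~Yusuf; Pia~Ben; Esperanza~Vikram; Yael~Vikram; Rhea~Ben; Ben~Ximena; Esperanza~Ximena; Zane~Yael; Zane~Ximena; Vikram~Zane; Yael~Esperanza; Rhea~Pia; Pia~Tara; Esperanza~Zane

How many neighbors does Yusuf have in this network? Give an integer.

Yusuf is directly tied to Ben, Rhea, and Tara. That is 3 neighbors, so the degree of Yusuf is 3.

3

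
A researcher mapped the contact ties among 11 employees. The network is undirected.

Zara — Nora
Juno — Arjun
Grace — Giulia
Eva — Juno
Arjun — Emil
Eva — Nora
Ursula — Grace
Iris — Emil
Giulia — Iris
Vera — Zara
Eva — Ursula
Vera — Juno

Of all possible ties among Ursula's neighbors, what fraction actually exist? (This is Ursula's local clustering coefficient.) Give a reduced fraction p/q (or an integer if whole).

0

Ursula's neighbors: Eva and Grace (k = 2).
Possible neighbor pairs: C(2,2) = 1. Edges among them: none → e = 0.
Clustering(Ursula) = 0/1.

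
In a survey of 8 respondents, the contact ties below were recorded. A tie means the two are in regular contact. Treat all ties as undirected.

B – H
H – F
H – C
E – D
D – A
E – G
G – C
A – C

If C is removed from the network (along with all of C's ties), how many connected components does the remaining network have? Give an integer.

Without C, the remaining ties split the others into: {A, D, E, G}; {B, F, H}.
That's 2 separate components.

2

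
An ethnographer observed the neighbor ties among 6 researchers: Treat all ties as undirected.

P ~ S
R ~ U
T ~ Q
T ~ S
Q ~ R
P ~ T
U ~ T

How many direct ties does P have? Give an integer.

2

P is directly tied to S and T. That is 2 neighbors, so the degree of P is 2.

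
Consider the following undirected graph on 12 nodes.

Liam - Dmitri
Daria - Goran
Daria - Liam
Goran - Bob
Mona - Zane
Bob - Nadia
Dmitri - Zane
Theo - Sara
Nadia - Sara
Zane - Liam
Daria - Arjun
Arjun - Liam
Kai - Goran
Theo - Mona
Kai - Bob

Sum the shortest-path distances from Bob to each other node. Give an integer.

28

Distances from Bob: Arjun:3, Daria:2, Dmitri:4, Goran:1, Kai:1, Liam:3, Mona:4, Nadia:1, Sara:2, Theo:3, Zane:4.
Sum = 3 + 2 + 4 + 1 + 1 + 3 + 4 + 1 + 2 + 3 + 4 = 28.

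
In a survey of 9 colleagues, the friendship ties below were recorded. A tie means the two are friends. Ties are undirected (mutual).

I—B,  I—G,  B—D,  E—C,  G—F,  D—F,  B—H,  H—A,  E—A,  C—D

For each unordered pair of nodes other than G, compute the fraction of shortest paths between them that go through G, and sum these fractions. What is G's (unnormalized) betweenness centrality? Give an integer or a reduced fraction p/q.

Pairs whose geodesics pass through G — I–F: 1.
All other pairs contribute 0.
Summing the contributions gives betweenness(G) = 1.

1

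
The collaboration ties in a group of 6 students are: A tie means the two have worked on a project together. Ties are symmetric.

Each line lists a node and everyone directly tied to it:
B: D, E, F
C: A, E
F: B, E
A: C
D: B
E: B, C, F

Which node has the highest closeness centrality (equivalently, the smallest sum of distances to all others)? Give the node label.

Farness (sum of distances to all others) for each node — A:13, B:8, C:9, D:12, E:7, F:9.
The smallest farness is 7, for E, so E has the highest closeness.

E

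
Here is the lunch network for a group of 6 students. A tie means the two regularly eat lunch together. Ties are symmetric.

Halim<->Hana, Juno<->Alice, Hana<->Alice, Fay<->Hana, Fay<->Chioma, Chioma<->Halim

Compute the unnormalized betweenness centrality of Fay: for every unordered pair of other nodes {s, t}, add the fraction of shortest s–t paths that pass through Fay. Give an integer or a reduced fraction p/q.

Pairs whose geodesics pass through Fay — Juno–Chioma: 1/2; Alice–Chioma: 1/2; Hana–Chioma: 1/2.
All other pairs contribute 0.
Summing the contributions gives betweenness(Fay) = 3/2.

3/2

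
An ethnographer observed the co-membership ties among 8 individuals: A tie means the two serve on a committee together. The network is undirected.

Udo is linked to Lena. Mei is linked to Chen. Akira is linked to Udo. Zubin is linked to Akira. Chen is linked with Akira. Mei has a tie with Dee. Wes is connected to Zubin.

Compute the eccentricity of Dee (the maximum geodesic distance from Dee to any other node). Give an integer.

Distances from Dee: Akira:3, Chen:2, Lena:5, Mei:1, Udo:4, Wes:5, Zubin:4.
The largest is 5 (to Lena and Wes), so the eccentricity of Dee is 5.

5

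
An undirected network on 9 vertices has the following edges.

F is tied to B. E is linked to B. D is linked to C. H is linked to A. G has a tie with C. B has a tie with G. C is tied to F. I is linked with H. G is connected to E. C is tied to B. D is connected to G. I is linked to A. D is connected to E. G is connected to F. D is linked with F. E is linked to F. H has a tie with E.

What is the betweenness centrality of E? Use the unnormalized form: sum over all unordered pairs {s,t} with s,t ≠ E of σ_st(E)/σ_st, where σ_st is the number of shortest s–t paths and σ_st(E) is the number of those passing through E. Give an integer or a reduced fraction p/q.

61/4

Pairs whose geodesics pass through E — G–A: 1; G–H: 1; G–I: 1; B–D: 1/4; B–A: 1; B–H: 1; B–I: 1; C–A: 4/4; C–H: 4/4; C–I: 4/4; D–A: 1; D–H: 1; D–I: 1; F–A: 1 … (+2 more pairs).
All other pairs contribute 0.
Summing the contributions gives betweenness(E) = 61/4.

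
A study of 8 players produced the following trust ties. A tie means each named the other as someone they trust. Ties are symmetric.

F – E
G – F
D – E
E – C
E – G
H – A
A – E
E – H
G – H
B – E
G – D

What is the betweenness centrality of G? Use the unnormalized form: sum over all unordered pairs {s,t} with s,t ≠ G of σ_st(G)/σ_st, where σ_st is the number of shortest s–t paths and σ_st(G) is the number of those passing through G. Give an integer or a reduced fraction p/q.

3/2

Pairs whose geodesics pass through G — F–H: 1/2; F–D: 1/2; H–D: 1/2.
All other pairs contribute 0.
Summing the contributions gives betweenness(G) = 3/2.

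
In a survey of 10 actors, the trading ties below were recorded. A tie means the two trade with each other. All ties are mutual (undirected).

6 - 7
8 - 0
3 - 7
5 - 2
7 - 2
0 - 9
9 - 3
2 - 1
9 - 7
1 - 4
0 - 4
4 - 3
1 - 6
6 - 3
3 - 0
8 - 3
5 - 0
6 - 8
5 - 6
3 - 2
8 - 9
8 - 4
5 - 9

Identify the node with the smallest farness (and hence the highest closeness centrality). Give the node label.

3

Farness (sum of distances to all others) for each node — 0:13, 1:16, 2:14, 3:11, 4:14, 5:14, 6:13, 7:14, 8:13, 9:14.
The smallest farness is 11, for 3, so 3 has the highest closeness.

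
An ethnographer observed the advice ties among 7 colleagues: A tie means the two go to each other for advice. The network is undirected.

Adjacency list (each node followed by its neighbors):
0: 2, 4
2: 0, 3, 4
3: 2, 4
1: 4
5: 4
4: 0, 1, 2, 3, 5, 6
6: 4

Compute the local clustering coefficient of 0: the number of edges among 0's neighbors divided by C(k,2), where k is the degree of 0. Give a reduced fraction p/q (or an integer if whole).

1

0's neighbors: 2 and 4 (k = 2).
Possible neighbor pairs: C(2,2) = 1. Edges among them: 2–4 → e = 1.
Clustering(0) = 1/1.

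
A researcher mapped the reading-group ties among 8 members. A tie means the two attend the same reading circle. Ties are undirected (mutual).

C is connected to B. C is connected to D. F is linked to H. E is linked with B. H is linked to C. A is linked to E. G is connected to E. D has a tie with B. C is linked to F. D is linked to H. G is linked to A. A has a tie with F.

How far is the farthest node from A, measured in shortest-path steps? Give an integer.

3

Distances from A: B:2, C:2, D:3, E:1, F:1, G:1, H:2.
The largest is 3 (to D), so the eccentricity of A is 3.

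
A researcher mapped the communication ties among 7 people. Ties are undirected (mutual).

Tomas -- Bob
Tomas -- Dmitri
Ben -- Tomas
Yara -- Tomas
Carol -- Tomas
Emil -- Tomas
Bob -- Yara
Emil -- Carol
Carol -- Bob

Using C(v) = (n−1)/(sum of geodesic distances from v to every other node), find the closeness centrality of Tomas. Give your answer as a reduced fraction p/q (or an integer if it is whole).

1

Distances from Tomas: Ben:1, Bob:1, Carol:1, Dmitri:1, Emil:1, Yara:1. Sum = 6.
n = 7, so closeness = 6/6 = 1.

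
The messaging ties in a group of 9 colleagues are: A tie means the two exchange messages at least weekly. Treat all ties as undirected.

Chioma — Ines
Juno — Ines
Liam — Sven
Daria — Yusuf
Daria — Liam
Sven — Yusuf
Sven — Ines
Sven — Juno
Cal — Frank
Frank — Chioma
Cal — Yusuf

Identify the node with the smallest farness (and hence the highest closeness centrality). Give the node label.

Sven

Farness (sum of distances to all others) for each node — Cal:17, Chioma:18, Daria:19, Frank:19, Ines:15, Juno:17, Liam:18, Sven:13, Yusuf:14.
The smallest farness is 13, for Sven, so Sven has the highest closeness.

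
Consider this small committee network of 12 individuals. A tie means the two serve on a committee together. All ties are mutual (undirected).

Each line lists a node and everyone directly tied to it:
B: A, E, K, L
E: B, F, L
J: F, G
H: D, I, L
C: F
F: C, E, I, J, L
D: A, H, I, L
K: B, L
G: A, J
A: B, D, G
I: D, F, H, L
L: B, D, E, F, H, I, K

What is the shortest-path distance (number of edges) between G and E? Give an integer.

3

One shortest route is G – A – B – E, which uses 3 edges, and at distance 2 from G we only reach {B, D, F}, which does not include E. So d(G,E) = 3.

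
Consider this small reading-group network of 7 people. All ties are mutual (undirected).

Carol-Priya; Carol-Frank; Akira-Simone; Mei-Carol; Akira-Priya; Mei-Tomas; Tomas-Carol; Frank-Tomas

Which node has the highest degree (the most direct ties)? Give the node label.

Carol

Degrees — Akira:2, Carol:4, Frank:2, Mei:2, Priya:2, Simone:1, Tomas:3.
The maximum is 4, attained only by Carol.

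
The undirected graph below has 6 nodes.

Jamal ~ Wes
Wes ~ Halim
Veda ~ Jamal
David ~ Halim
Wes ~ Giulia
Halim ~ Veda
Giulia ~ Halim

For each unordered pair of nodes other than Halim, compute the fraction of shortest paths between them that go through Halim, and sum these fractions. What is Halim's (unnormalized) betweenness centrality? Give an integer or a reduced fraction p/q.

11/2

Pairs whose geodesics pass through Halim — Veda–Giulia: 1; Veda–Wes: 1/2; Veda–David: 1; Jamal–David: 2/2; Giulia–David: 1; Wes–David: 1.
All other pairs contribute 0.
Summing the contributions gives betweenness(Halim) = 11/2.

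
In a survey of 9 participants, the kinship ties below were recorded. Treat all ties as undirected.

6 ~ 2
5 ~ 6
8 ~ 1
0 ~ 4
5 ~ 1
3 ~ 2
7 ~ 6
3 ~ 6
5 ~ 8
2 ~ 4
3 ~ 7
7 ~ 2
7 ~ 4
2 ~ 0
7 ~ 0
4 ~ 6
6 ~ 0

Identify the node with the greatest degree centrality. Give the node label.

Degrees — 0:4, 1:2, 2:5, 3:3, 4:4, 5:3, 6:6, 7:5, 8:2.
The maximum is 6, attained only by 6.

6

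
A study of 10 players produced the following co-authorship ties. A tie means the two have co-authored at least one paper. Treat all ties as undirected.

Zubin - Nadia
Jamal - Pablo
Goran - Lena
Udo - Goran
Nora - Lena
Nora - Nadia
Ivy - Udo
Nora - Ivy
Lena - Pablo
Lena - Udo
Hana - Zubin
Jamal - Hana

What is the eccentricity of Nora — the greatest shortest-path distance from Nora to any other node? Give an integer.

Distances from Nora: Goran:2, Hana:3, Ivy:1, Jamal:3, Lena:1, Nadia:1, Pablo:2, Udo:2, Zubin:2.
The largest is 3 (to Jamal and Hana), so the eccentricity of Nora is 3.

3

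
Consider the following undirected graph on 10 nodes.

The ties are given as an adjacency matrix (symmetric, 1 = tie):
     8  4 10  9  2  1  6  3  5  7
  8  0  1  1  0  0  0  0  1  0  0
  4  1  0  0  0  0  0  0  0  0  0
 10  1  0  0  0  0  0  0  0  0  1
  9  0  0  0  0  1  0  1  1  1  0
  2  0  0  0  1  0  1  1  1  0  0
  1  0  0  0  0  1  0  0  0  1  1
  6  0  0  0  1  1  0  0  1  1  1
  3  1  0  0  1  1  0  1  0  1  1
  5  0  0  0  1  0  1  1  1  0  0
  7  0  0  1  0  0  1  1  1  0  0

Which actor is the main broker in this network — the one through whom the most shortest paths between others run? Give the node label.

Unnormalized betweenness of each node: 1:17/12, 2:5/3, 3:163/12, 4:0, 5:5/3, 6:9/4, 7:19/3, 8:28/3, 9:1/4, 10:3/2.
3 has the largest value, 163/12, making it the main broker — the node through which the most shortest paths run.

3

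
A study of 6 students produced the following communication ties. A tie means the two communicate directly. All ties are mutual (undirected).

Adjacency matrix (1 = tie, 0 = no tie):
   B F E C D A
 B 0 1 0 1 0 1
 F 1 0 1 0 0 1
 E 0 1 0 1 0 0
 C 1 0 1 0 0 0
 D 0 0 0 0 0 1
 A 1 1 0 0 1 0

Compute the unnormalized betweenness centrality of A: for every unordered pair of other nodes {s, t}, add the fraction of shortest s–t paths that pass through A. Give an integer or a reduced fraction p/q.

4

Pairs whose geodesics pass through A — B–D: 1; F–D: 1; E–D: 1; C–D: 1.
All other pairs contribute 0.
Summing the contributions gives betweenness(A) = 4.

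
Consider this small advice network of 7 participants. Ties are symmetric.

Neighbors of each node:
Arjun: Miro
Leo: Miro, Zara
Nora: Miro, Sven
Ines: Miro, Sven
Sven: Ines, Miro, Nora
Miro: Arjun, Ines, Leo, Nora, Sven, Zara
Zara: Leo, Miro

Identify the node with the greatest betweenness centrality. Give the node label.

Miro

Unnormalized betweenness of each node: Arjun:0, Ines:0, Leo:0, Miro:23/2, Nora:0, Sven:1/2, Zara:0.
Miro has the largest value, 23/2, making it the main broker — the node through which the most shortest paths run.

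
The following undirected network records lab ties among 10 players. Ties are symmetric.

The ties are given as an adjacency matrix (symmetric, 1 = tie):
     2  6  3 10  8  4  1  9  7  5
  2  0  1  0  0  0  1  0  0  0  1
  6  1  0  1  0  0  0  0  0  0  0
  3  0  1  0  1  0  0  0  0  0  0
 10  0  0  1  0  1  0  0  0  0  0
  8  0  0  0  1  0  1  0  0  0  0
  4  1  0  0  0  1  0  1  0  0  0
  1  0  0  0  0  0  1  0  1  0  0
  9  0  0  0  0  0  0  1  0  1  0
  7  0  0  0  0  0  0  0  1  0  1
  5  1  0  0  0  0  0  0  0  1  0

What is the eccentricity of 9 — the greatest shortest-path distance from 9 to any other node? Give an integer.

Distances from 9: 1:1, 2:3, 3:5, 4:2, 5:2, 6:4, 7:1, 8:3, 10:4.
The largest is 5 (to 3), so the eccentricity of 9 is 5.

5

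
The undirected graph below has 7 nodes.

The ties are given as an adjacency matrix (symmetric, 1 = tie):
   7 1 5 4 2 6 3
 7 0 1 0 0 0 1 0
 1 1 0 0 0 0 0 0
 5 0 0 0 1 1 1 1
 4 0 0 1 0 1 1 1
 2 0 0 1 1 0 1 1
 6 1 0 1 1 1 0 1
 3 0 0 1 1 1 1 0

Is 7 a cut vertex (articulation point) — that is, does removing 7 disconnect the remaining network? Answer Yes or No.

Removing 7 leaves {1} with no path to {2, 3, 4, 5, and 6}, so the network splits into 2 components. 7 is a cut vertex.

Yes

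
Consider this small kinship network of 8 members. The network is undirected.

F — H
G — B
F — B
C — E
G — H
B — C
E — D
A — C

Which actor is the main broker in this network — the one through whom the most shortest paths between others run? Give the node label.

Unnormalized betweenness of each node: A:0, B:25/2, C:14, D:0, E:6, F:5/2, G:5/2, H:1/2.
C has the largest value, 14, making it the main broker — the node through which the most shortest paths run.

C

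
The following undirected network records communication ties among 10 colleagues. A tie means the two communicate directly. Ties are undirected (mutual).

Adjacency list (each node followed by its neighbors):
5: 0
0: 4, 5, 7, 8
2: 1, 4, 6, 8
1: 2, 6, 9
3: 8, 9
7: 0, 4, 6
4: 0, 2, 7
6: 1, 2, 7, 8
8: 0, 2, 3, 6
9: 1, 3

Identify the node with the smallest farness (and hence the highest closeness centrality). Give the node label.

Farness (sum of distances to all others) for each node — 0:16, 1:18, 2:15, 3:19, 4:17, 5:24, 6:15, 7:17, 8:14, 9:21.
The smallest farness is 14, for 8, so 8 has the highest closeness.

8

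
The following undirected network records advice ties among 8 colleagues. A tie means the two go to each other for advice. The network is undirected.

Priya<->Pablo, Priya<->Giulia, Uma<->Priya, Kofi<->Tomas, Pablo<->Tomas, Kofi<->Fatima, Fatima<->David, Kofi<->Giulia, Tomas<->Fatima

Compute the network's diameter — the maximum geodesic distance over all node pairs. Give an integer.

5

Eccentricity of each node (its greatest distance to any other): David:5, Fatima:4, Giulia:3, Kofi:3, Pablo:3, Priya:4, Tomas:3, Uma:5.
The maximum eccentricity is 5, realized for instance by the pair Uma–David via Uma – Priya – Pablo – Tomas – Fatima – David. So the diameter is 5.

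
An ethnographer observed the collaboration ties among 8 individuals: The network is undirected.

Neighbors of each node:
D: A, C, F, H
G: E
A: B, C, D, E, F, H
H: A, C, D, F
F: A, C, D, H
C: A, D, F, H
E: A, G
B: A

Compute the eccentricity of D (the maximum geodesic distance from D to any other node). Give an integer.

3

Distances from D: A:1, B:2, C:1, E:2, F:1, G:3, H:1.
The largest is 3 (to G), so the eccentricity of D is 3.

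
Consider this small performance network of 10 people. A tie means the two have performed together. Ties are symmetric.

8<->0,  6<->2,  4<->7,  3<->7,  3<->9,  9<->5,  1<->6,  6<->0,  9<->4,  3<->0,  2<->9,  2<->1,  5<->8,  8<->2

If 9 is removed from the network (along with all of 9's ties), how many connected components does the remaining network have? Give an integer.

1

9's neighbors (2, 3, 4, and 5) remain reachable from one another through other ties, so the rest of the network stays in one piece.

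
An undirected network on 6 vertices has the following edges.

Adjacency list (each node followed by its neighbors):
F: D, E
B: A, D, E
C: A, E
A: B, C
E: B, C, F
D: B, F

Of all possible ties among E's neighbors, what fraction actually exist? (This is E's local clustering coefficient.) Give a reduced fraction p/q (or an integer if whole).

0

E's neighbors: B, C, and F (k = 3).
Possible neighbor pairs: C(3,2) = 3. Edges among them: none → e = 0.
Clustering(E) = 0/3 = 0.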